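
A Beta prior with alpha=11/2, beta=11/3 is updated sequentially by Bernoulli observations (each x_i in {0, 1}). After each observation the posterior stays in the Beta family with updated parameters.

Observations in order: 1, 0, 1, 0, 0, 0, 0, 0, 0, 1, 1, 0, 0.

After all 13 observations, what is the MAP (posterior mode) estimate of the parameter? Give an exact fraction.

obs 1: x=1 → posterior Beta(13/2, 11/3)
obs 2: x=0 → posterior Beta(13/2, 14/3)
obs 3: x=1 → posterior Beta(15/2, 14/3)
obs 4: x=0 → posterior Beta(15/2, 17/3)
obs 5: x=0 → posterior Beta(15/2, 20/3)
obs 6: x=0 → posterior Beta(15/2, 23/3)
obs 7: x=0 → posterior Beta(15/2, 26/3)
obs 8: x=0 → posterior Beta(15/2, 29/3)
obs 9: x=0 → posterior Beta(15/2, 32/3)
obs 10: x=1 → posterior Beta(17/2, 32/3)
obs 11: x=1 → posterior Beta(19/2, 32/3)
obs 12: x=0 → posterior Beta(19/2, 35/3)
obs 13: x=0 → posterior Beta(19/2, 38/3)

51/121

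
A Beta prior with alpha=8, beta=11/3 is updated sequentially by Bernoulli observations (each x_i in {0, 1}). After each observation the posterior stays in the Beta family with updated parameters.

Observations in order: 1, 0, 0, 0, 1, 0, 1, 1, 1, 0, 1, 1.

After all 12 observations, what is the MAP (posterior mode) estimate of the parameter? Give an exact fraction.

obs 1: x=1 → posterior Beta(9, 11/3)
obs 2: x=0 → posterior Beta(9, 14/3)
obs 3: x=0 → posterior Beta(9, 17/3)
obs 4: x=0 → posterior Beta(9, 20/3)
obs 5: x=1 → posterior Beta(10, 20/3)
obs 6: x=0 → posterior Beta(10, 23/3)
obs 7: x=1 → posterior Beta(11, 23/3)
obs 8: x=1 → posterior Beta(12, 23/3)
obs 9: x=1 → posterior Beta(13, 23/3)
obs 10: x=0 → posterior Beta(13, 26/3)
obs 11: x=1 → posterior Beta(14, 26/3)
obs 12: x=1 → posterior Beta(15, 26/3)

42/65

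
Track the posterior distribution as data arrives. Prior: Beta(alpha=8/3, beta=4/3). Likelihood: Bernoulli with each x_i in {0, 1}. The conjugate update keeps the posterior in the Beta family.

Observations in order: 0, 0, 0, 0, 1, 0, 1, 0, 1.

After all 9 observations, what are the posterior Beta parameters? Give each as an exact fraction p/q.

alpha=17/3, beta=22/3

obs 1: x=0 → posterior Beta(8/3, 7/3)
obs 2: x=0 → posterior Beta(8/3, 10/3)
obs 3: x=0 → posterior Beta(8/3, 13/3)
obs 4: x=0 → posterior Beta(8/3, 16/3)
obs 5: x=1 → posterior Beta(11/3, 16/3)
obs 6: x=0 → posterior Beta(11/3, 19/3)
obs 7: x=1 → posterior Beta(14/3, 19/3)
obs 8: x=0 → posterior Beta(14/3, 22/3)
obs 9: x=1 → posterior Beta(17/3, 22/3)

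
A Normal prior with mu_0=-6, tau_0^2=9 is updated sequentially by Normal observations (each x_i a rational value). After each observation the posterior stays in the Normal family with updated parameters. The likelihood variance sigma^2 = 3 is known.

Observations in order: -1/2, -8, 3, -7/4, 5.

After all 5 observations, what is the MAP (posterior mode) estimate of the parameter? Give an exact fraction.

obs 1: x=-1/2 → posterior Normal(-15/8, 9/4)
obs 2: x=-8 → posterior Normal(-9/2, 9/7)
obs 3: x=3 → posterior Normal(-9/4, 9/10)
obs 4: x=-7/4 → posterior Normal(-111/52, 9/13)
obs 5: x=5 → posterior Normal(-51/64, 9/16)

-51/64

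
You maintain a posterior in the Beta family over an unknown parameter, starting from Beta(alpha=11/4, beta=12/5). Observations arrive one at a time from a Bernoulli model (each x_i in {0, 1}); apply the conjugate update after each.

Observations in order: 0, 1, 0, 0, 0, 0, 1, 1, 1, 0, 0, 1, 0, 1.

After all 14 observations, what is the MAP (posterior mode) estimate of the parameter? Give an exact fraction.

155/343

obs 1: x=0 → posterior Beta(11/4, 17/5)
obs 2: x=1 → posterior Beta(15/4, 17/5)
obs 3: x=0 → posterior Beta(15/4, 22/5)
obs 4: x=0 → posterior Beta(15/4, 27/5)
obs 5: x=0 → posterior Beta(15/4, 32/5)
obs 6: x=0 → posterior Beta(15/4, 37/5)
obs 7: x=1 → posterior Beta(19/4, 37/5)
obs 8: x=1 → posterior Beta(23/4, 37/5)
obs 9: x=1 → posterior Beta(27/4, 37/5)
obs 10: x=0 → posterior Beta(27/4, 42/5)
obs 11: x=0 → posterior Beta(27/4, 47/5)
obs 12: x=1 → posterior Beta(31/4, 47/5)
obs 13: x=0 → posterior Beta(31/4, 52/5)
obs 14: x=1 → posterior Beta(35/4, 52/5)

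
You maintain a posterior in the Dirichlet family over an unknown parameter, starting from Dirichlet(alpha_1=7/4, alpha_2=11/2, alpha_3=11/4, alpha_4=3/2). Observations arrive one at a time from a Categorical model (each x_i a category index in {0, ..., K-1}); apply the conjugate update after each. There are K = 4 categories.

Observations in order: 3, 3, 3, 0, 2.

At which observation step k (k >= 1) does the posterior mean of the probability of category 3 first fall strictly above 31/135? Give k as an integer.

k = 2

obs 1: x=3 → posterior Dirichlet(7/4, 11/2, 11/4, 5/2)
obs 2: x=3 → posterior Dirichlet(7/4, 11/2, 11/4, 7/2)
obs 3: x=3 → posterior Dirichlet(7/4, 11/2, 11/4, 9/2)
obs 4: x=0 → posterior Dirichlet(11/4, 11/2, 11/4, 9/2)
obs 5: x=2 → posterior Dirichlet(11/4, 11/2, 15/4, 9/2)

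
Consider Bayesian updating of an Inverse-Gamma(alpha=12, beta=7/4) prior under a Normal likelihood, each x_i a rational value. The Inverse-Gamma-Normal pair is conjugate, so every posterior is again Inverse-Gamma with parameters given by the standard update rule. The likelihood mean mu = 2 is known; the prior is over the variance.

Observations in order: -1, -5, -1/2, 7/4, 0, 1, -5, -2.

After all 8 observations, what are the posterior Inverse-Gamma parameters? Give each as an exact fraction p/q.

obs 1: x=-1 → posterior Inverse-Gamma(25/2, 25/4)
obs 2: x=-5 → posterior Inverse-Gamma(13, 123/4)
obs 3: x=-1/2 → posterior Inverse-Gamma(27/2, 271/8)
obs 4: x=7/4 → posterior Inverse-Gamma(14, 1085/32)
obs 5: x=0 → posterior Inverse-Gamma(29/2, 1149/32)
obs 6: x=1 → posterior Inverse-Gamma(15, 1165/32)
obs 7: x=-5 → posterior Inverse-Gamma(31/2, 1949/32)
obs 8: x=-2 → posterior Inverse-Gamma(16, 2205/32)

alpha=16, beta=2205/32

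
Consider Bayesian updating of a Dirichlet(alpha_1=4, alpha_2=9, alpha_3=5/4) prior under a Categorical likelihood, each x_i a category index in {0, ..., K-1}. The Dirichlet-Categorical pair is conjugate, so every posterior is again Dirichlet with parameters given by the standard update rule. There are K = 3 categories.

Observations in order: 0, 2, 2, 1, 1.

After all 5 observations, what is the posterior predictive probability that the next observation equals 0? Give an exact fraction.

20/77

obs 1: x=0 → posterior Dirichlet(5, 9, 5/4)
obs 2: x=2 → posterior Dirichlet(5, 9, 9/4)
obs 3: x=2 → posterior Dirichlet(5, 9, 13/4)
obs 4: x=1 → posterior Dirichlet(5, 10, 13/4)
obs 5: x=1 → posterior Dirichlet(5, 11, 13/4)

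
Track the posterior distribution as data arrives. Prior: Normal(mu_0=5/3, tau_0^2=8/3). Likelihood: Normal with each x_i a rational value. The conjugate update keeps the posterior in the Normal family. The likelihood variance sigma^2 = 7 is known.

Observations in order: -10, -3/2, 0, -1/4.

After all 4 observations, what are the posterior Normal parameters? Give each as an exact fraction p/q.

obs 1: x=-10 → posterior Normal(-45/29, 56/29)
obs 2: x=-3/2 → posterior Normal(-57/37, 56/37)
obs 3: x=0 → posterior Normal(-19/15, 56/45)
obs 4: x=-1/4 → posterior Normal(-59/53, 56/53)

mu_0=-59/53, tau_0^2=56/53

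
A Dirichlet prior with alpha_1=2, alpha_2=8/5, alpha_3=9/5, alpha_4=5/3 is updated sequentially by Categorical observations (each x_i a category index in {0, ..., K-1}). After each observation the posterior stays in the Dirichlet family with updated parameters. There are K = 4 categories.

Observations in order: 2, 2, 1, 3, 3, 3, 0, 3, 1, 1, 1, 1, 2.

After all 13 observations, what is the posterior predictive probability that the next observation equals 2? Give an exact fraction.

72/301

obs 1: x=2 → posterior Dirichlet(2, 8/5, 14/5, 5/3)
obs 2: x=2 → posterior Dirichlet(2, 8/5, 19/5, 5/3)
obs 3: x=1 → posterior Dirichlet(2, 13/5, 19/5, 5/3)
obs 4: x=3 → posterior Dirichlet(2, 13/5, 19/5, 8/3)
obs 5: x=3 → posterior Dirichlet(2, 13/5, 19/5, 11/3)
obs 6: x=3 → posterior Dirichlet(2, 13/5, 19/5, 14/3)
obs 7: x=0 → posterior Dirichlet(3, 13/5, 19/5, 14/3)
obs 8: x=3 → posterior Dirichlet(3, 13/5, 19/5, 17/3)
obs 9: x=1 → posterior Dirichlet(3, 18/5, 19/5, 17/3)
obs 10: x=1 → posterior Dirichlet(3, 23/5, 19/5, 17/3)
obs 11: x=1 → posterior Dirichlet(3, 28/5, 19/5, 17/3)
obs 12: x=1 → posterior Dirichlet(3, 33/5, 19/5, 17/3)
obs 13: x=2 → posterior Dirichlet(3, 33/5, 24/5, 17/3)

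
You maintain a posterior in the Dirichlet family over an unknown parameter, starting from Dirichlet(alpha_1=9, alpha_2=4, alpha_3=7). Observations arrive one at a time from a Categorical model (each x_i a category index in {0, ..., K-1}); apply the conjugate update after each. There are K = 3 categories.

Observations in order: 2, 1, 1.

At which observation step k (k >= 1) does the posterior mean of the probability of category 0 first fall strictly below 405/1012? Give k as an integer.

k = 3

obs 1: x=2 → posterior Dirichlet(9, 4, 8)
obs 2: x=1 → posterior Dirichlet(9, 5, 8)
obs 3: x=1 → posterior Dirichlet(9, 6, 8)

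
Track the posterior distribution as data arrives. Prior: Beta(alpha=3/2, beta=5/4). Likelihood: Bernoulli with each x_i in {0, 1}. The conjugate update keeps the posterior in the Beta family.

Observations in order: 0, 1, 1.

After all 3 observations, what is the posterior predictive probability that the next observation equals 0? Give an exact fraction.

obs 1: x=0 → posterior Beta(3/2, 9/4)
obs 2: x=1 → posterior Beta(5/2, 9/4)
obs 3: x=1 → posterior Beta(7/2, 9/4)

9/23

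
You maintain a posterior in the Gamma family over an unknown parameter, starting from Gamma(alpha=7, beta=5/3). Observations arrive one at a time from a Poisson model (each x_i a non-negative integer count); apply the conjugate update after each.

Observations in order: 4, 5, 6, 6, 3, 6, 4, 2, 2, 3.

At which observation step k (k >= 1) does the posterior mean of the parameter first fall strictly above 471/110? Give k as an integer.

k = 2

obs 1: x=4 → posterior Gamma(11, 8/3)
obs 2: x=5 → posterior Gamma(16, 11/3)
obs 3: x=6 → posterior Gamma(22, 14/3)
obs 4: x=6 → posterior Gamma(28, 17/3)
obs 5: x=3 → posterior Gamma(31, 20/3)
obs 6: x=6 → posterior Gamma(37, 23/3)
obs 7: x=4 → posterior Gamma(41, 26/3)
obs 8: x=2 → posterior Gamma(43, 29/3)
obs 9: x=2 → posterior Gamma(45, 32/3)
obs 10: x=3 → posterior Gamma(48, 35/3)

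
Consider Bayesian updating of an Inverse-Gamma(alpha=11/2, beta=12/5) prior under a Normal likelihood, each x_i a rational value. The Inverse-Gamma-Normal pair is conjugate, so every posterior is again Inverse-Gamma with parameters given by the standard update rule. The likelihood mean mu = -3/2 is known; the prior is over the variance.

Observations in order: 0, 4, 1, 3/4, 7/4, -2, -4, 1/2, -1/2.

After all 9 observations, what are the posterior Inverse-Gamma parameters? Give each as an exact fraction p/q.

obs 1: x=0 → posterior Inverse-Gamma(6, 141/40)
obs 2: x=4 → posterior Inverse-Gamma(13/2, 373/20)
obs 3: x=1 → posterior Inverse-Gamma(7, 871/40)
obs 4: x=3/4 → posterior Inverse-Gamma(15/2, 3889/160)
obs 5: x=7/4 → posterior Inverse-Gamma(8, 2367/80)
obs 6: x=-2 → posterior Inverse-Gamma(17/2, 2377/80)
obs 7: x=-4 → posterior Inverse-Gamma(9, 2627/80)
obs 8: x=1/2 → posterior Inverse-Gamma(19/2, 2787/80)
obs 9: x=-1/2 → posterior Inverse-Gamma(10, 2827/80)

alpha=10, beta=2827/80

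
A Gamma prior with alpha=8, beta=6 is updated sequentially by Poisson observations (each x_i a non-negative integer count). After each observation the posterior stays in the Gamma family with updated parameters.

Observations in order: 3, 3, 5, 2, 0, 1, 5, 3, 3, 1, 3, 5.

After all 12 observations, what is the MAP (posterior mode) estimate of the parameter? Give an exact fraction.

41/18

obs 1: x=3 → posterior Gamma(11, 7)
obs 2: x=3 → posterior Gamma(14, 8)
obs 3: x=5 → posterior Gamma(19, 9)
obs 4: x=2 → posterior Gamma(21, 10)
obs 5: x=0 → posterior Gamma(21, 11)
obs 6: x=1 → posterior Gamma(22, 12)
obs 7: x=5 → posterior Gamma(27, 13)
obs 8: x=3 → posterior Gamma(30, 14)
obs 9: x=3 → posterior Gamma(33, 15)
obs 10: x=1 → posterior Gamma(34, 16)
obs 11: x=3 → posterior Gamma(37, 17)
obs 12: x=5 → posterior Gamma(42, 18)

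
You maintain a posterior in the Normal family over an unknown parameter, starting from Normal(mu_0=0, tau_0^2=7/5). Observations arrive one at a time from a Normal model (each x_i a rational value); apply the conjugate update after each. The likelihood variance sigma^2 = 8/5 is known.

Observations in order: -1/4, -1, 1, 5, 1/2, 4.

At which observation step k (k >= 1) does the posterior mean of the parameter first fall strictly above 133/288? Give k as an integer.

obs 1: x=-1/4 → posterior Normal(-7/60, 56/75)
obs 2: x=-1 → posterior Normal(-35/88, 28/55)
obs 3: x=1 → posterior Normal(-7/116, 56/145)
obs 4: x=5 → posterior Normal(133/144, 14/45)
obs 5: x=1/2 → posterior Normal(147/172, 56/215)
obs 6: x=4 → posterior Normal(259/200, 28/125)

k = 4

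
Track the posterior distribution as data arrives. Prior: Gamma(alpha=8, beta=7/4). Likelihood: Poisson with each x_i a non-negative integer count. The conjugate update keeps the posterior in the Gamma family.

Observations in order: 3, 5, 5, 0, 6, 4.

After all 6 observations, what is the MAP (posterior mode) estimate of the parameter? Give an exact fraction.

obs 1: x=3 → posterior Gamma(11, 11/4)
obs 2: x=5 → posterior Gamma(16, 15/4)
obs 3: x=5 → posterior Gamma(21, 19/4)
obs 4: x=0 → posterior Gamma(21, 23/4)
obs 5: x=6 → posterior Gamma(27, 27/4)
obs 6: x=4 → posterior Gamma(31, 31/4)

120/31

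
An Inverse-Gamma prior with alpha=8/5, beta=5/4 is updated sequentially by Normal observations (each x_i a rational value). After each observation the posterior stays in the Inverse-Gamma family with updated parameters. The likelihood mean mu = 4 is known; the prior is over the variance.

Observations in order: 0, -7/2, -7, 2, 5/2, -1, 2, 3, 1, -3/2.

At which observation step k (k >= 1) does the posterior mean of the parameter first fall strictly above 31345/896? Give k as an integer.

obs 1: x=0 → posterior Inverse-Gamma(21/10, 37/4)
obs 2: x=-7/2 → posterior Inverse-Gamma(13/5, 299/8)
obs 3: x=-7 → posterior Inverse-Gamma(31/10, 783/8)
obs 4: x=2 → posterior Inverse-Gamma(18/5, 799/8)
obs 5: x=5/2 → posterior Inverse-Gamma(41/10, 101)
obs 6: x=-1 → posterior Inverse-Gamma(23/5, 227/2)
obs 7: x=2 → posterior Inverse-Gamma(51/10, 231/2)
obs 8: x=3 → posterior Inverse-Gamma(28/5, 116)
obs 9: x=1 → posterior Inverse-Gamma(61/10, 241/2)
obs 10: x=-3/2 → posterior Inverse-Gamma(33/5, 1085/8)

k = 3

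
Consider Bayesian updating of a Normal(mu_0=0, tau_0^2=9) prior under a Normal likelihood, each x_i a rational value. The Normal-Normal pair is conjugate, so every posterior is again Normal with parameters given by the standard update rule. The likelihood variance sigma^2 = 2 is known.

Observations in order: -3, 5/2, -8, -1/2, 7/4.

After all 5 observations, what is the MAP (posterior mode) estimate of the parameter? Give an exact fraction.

obs 1: x=-3 → posterior Normal(-27/11, 18/11)
obs 2: x=5/2 → posterior Normal(-9/40, 9/10)
obs 3: x=-8 → posterior Normal(-153/58, 18/29)
obs 4: x=-1/2 → posterior Normal(-81/38, 9/19)
obs 5: x=7/4 → posterior Normal(-261/188, 18/47)

-261/188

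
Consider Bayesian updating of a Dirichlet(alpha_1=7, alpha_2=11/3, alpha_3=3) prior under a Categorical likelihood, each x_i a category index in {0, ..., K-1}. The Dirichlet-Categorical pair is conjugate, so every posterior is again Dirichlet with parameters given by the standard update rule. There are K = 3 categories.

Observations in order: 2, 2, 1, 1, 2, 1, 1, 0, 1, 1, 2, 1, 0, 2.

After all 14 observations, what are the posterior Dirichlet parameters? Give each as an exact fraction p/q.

obs 1: x=2 → posterior Dirichlet(7, 11/3, 4)
obs 2: x=2 → posterior Dirichlet(7, 11/3, 5)
obs 3: x=1 → posterior Dirichlet(7, 14/3, 5)
obs 4: x=1 → posterior Dirichlet(7, 17/3, 5)
obs 5: x=2 → posterior Dirichlet(7, 17/3, 6)
obs 6: x=1 → posterior Dirichlet(7, 20/3, 6)
obs 7: x=1 → posterior Dirichlet(7, 23/3, 6)
obs 8: x=0 → posterior Dirichlet(8, 23/3, 6)
obs 9: x=1 → posterior Dirichlet(8, 26/3, 6)
obs 10: x=1 → posterior Dirichlet(8, 29/3, 6)
obs 11: x=2 → posterior Dirichlet(8, 29/3, 7)
obs 12: x=1 → posterior Dirichlet(8, 32/3, 7)
obs 13: x=0 → posterior Dirichlet(9, 32/3, 7)
obs 14: x=2 → posterior Dirichlet(9, 32/3, 8)

alpha_1=9, alpha_2=32/3, alpha_3=8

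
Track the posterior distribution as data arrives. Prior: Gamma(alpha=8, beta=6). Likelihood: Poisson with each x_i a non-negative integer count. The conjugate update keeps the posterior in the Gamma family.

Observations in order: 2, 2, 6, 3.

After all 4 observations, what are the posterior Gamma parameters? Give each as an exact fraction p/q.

obs 1: x=2 → posterior Gamma(10, 7)
obs 2: x=2 → posterior Gamma(12, 8)
obs 3: x=6 → posterior Gamma(18, 9)
obs 4: x=3 → posterior Gamma(21, 10)

alpha=21, beta=10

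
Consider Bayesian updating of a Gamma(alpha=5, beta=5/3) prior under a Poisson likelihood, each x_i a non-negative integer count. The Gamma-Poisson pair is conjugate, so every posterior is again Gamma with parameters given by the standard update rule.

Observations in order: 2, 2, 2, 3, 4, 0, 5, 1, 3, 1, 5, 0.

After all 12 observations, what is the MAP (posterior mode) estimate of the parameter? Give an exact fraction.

96/41

obs 1: x=2 → posterior Gamma(7, 8/3)
obs 2: x=2 → posterior Gamma(9, 11/3)
obs 3: x=2 → posterior Gamma(11, 14/3)
obs 4: x=3 → posterior Gamma(14, 17/3)
obs 5: x=4 → posterior Gamma(18, 20/3)
obs 6: x=0 → posterior Gamma(18, 23/3)
obs 7: x=5 → posterior Gamma(23, 26/3)
obs 8: x=1 → posterior Gamma(24, 29/3)
obs 9: x=3 → posterior Gamma(27, 32/3)
obs 10: x=1 → posterior Gamma(28, 35/3)
obs 11: x=5 → posterior Gamma(33, 38/3)
obs 12: x=0 → posterior Gamma(33, 41/3)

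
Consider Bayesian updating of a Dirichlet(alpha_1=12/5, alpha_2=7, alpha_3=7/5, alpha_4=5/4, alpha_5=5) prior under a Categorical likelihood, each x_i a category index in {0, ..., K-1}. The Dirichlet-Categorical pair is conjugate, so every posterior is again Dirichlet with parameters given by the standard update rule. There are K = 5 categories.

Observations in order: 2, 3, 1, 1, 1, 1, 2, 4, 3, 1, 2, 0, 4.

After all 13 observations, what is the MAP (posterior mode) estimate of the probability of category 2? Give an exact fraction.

68/501

obs 1: x=2 → posterior Dirichlet(12/5, 7, 12/5, 5/4, 5)
obs 2: x=3 → posterior Dirichlet(12/5, 7, 12/5, 9/4, 5)
obs 3: x=1 → posterior Dirichlet(12/5, 8, 12/5, 9/4, 5)
obs 4: x=1 → posterior Dirichlet(12/5, 9, 12/5, 9/4, 5)
obs 5: x=1 → posterior Dirichlet(12/5, 10, 12/5, 9/4, 5)
obs 6: x=1 → posterior Dirichlet(12/5, 11, 12/5, 9/4, 5)
obs 7: x=2 → posterior Dirichlet(12/5, 11, 17/5, 9/4, 5)
obs 8: x=4 → posterior Dirichlet(12/5, 11, 17/5, 9/4, 6)
obs 9: x=3 → posterior Dirichlet(12/5, 11, 17/5, 13/4, 6)
obs 10: x=1 → posterior Dirichlet(12/5, 12, 17/5, 13/4, 6)
obs 11: x=2 → posterior Dirichlet(12/5, 12, 22/5, 13/4, 6)
obs 12: x=0 → posterior Dirichlet(17/5, 12, 22/5, 13/4, 6)
obs 13: x=4 → posterior Dirichlet(17/5, 12, 22/5, 13/4, 7)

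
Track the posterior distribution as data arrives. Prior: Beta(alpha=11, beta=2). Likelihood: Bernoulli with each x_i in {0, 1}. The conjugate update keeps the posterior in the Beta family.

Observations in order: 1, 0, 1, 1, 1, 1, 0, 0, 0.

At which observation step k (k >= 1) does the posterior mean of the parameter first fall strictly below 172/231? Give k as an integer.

k = 9

obs 1: x=1 → posterior Beta(12, 2)
obs 2: x=0 → posterior Beta(12, 3)
obs 3: x=1 → posterior Beta(13, 3)
obs 4: x=1 → posterior Beta(14, 3)
obs 5: x=1 → posterior Beta(15, 3)
obs 6: x=1 → posterior Beta(16, 3)
obs 7: x=0 → posterior Beta(16, 4)
obs 8: x=0 → posterior Beta(16, 5)
obs 9: x=0 → posterior Beta(16, 6)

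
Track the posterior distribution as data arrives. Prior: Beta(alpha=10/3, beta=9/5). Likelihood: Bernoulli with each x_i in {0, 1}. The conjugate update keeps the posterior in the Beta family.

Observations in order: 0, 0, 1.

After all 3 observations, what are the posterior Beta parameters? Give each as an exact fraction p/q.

alpha=13/3, beta=19/5

obs 1: x=0 → posterior Beta(10/3, 14/5)
obs 2: x=0 → posterior Beta(10/3, 19/5)
obs 3: x=1 → posterior Beta(13/3, 19/5)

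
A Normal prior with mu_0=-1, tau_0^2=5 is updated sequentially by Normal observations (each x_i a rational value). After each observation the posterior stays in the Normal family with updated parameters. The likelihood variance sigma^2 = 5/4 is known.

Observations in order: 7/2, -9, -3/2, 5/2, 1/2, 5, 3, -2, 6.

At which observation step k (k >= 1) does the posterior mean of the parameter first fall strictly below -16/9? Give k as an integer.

obs 1: x=7/2 → posterior Normal(13/5, 1)
obs 2: x=-9 → posterior Normal(-23/9, 5/9)
obs 3: x=-3/2 → posterior Normal(-29/13, 5/13)
obs 4: x=5/2 → posterior Normal(-19/17, 5/17)
obs 5: x=1/2 → posterior Normal(-17/21, 5/21)
obs 6: x=5 → posterior Normal(3/25, 1/5)
obs 7: x=3 → posterior Normal(15/29, 5/29)
obs 8: x=-2 → posterior Normal(7/33, 5/33)
obs 9: x=6 → posterior Normal(31/37, 5/37)

k = 2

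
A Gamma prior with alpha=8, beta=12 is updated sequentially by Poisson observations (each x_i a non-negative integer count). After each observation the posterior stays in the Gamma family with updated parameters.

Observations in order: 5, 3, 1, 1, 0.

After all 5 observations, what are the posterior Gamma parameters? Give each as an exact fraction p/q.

obs 1: x=5 → posterior Gamma(13, 13)
obs 2: x=3 → posterior Gamma(16, 14)
obs 3: x=1 → posterior Gamma(17, 15)
obs 4: x=1 → posterior Gamma(18, 16)
obs 5: x=0 → posterior Gamma(18, 17)

alpha=18, beta=17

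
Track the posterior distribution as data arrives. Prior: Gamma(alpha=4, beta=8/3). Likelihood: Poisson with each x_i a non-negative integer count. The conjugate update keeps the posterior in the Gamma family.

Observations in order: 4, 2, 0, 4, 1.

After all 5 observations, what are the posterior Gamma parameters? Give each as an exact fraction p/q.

obs 1: x=4 → posterior Gamma(8, 11/3)
obs 2: x=2 → posterior Gamma(10, 14/3)
obs 3: x=0 → posterior Gamma(10, 17/3)
obs 4: x=4 → posterior Gamma(14, 20/3)
obs 5: x=1 → posterior Gamma(15, 23/3)

alpha=15, beta=23/3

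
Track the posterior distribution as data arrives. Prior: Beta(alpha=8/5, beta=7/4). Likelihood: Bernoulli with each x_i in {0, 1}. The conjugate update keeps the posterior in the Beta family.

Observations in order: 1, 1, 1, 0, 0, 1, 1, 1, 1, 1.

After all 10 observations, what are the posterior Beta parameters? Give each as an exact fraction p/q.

alpha=48/5, beta=15/4

obs 1: x=1 → posterior Beta(13/5, 7/4)
obs 2: x=1 → posterior Beta(18/5, 7/4)
obs 3: x=1 → posterior Beta(23/5, 7/4)
obs 4: x=0 → posterior Beta(23/5, 11/4)
obs 5: x=0 → posterior Beta(23/5, 15/4)
obs 6: x=1 → posterior Beta(28/5, 15/4)
obs 7: x=1 → posterior Beta(33/5, 15/4)
obs 8: x=1 → posterior Beta(38/5, 15/4)
obs 9: x=1 → posterior Beta(43/5, 15/4)
obs 10: x=1 → posterior Beta(48/5, 15/4)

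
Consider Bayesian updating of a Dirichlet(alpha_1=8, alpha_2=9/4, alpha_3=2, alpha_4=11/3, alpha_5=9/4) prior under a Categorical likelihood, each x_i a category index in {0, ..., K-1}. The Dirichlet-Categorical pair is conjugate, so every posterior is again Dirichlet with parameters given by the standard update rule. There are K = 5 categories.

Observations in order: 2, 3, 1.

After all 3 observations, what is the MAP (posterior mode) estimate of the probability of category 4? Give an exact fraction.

obs 1: x=2 → posterior Dirichlet(8, 9/4, 3, 11/3, 9/4)
obs 2: x=3 → posterior Dirichlet(8, 9/4, 3, 14/3, 9/4)
obs 3: x=1 → posterior Dirichlet(8, 13/4, 3, 14/3, 9/4)

15/194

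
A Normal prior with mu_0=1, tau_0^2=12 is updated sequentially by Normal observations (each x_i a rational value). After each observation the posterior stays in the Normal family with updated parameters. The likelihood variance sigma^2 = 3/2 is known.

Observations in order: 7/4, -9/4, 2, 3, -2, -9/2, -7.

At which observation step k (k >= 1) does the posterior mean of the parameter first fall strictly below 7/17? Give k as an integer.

k = 2

obs 1: x=7/4 → posterior Normal(5/3, 4/3)
obs 2: x=-9/4 → posterior Normal(-3/17, 12/17)
obs 3: x=2 → posterior Normal(13/25, 12/25)
obs 4: x=3 → posterior Normal(37/33, 4/11)
obs 5: x=-2 → posterior Normal(21/41, 12/41)
obs 6: x=-9/2 → posterior Normal(-15/49, 12/49)
obs 7: x=-7 → posterior Normal(-71/57, 4/19)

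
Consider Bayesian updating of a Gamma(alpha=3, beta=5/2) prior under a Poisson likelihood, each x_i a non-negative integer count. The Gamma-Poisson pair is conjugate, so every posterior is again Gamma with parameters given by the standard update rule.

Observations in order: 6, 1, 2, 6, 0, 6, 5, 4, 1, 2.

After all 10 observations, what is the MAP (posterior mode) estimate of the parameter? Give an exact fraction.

14/5

obs 1: x=6 → posterior Gamma(9, 7/2)
obs 2: x=1 → posterior Gamma(10, 9/2)
obs 3: x=2 → posterior Gamma(12, 11/2)
obs 4: x=6 → posterior Gamma(18, 13/2)
obs 5: x=0 → posterior Gamma(18, 15/2)
obs 6: x=6 → posterior Gamma(24, 17/2)
obs 7: x=5 → posterior Gamma(29, 19/2)
obs 8: x=4 → posterior Gamma(33, 21/2)
obs 9: x=1 → posterior Gamma(34, 23/2)
obs 10: x=2 → posterior Gamma(36, 25/2)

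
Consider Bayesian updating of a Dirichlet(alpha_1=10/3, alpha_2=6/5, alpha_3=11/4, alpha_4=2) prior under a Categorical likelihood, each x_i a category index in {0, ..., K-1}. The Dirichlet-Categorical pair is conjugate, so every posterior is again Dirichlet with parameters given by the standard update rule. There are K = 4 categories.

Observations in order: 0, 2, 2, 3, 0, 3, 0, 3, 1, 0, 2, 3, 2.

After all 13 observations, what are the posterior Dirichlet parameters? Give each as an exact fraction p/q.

alpha_1=22/3, alpha_2=11/5, alpha_3=27/4, alpha_4=6

obs 1: x=0 → posterior Dirichlet(13/3, 6/5, 11/4, 2)
obs 2: x=2 → posterior Dirichlet(13/3, 6/5, 15/4, 2)
obs 3: x=2 → posterior Dirichlet(13/3, 6/5, 19/4, 2)
obs 4: x=3 → posterior Dirichlet(13/3, 6/5, 19/4, 3)
obs 5: x=0 → posterior Dirichlet(16/3, 6/5, 19/4, 3)
obs 6: x=3 → posterior Dirichlet(16/3, 6/5, 19/4, 4)
obs 7: x=0 → posterior Dirichlet(19/3, 6/5, 19/4, 4)
obs 8: x=3 → posterior Dirichlet(19/3, 6/5, 19/4, 5)
obs 9: x=1 → posterior Dirichlet(19/3, 11/5, 19/4, 5)
obs 10: x=0 → posterior Dirichlet(22/3, 11/5, 19/4, 5)
obs 11: x=2 → posterior Dirichlet(22/3, 11/5, 23/4, 5)
obs 12: x=3 → posterior Dirichlet(22/3, 11/5, 23/4, 6)
obs 13: x=2 → posterior Dirichlet(22/3, 11/5, 27/4, 6)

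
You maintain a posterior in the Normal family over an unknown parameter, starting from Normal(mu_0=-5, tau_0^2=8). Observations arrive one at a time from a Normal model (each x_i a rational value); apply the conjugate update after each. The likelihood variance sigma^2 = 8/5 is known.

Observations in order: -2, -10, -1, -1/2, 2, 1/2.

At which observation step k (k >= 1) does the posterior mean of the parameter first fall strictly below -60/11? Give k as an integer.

obs 1: x=-2 → posterior Normal(-5/2, 4/3)
obs 2: x=-10 → posterior Normal(-65/11, 8/11)
obs 3: x=-1 → posterior Normal(-35/8, 1/2)
obs 4: x=-1/2 → posterior Normal(-145/42, 8/21)
obs 5: x=2 → posterior Normal(-125/52, 4/13)
obs 6: x=1/2 → posterior Normal(-60/31, 8/31)

k = 2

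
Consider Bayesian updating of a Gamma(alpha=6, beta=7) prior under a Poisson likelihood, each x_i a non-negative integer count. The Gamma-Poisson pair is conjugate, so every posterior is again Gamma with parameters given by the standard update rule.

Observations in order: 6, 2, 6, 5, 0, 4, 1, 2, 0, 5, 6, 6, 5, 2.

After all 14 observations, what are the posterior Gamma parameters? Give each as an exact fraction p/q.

alpha=56, beta=21

obs 1: x=6 → posterior Gamma(12, 8)
obs 2: x=2 → posterior Gamma(14, 9)
obs 3: x=6 → posterior Gamma(20, 10)
obs 4: x=5 → posterior Gamma(25, 11)
obs 5: x=0 → posterior Gamma(25, 12)
obs 6: x=4 → posterior Gamma(29, 13)
obs 7: x=1 → posterior Gamma(30, 14)
obs 8: x=2 → posterior Gamma(32, 15)
obs 9: x=0 → posterior Gamma(32, 16)
obs 10: x=5 → posterior Gamma(37, 17)
obs 11: x=6 → posterior Gamma(43, 18)
obs 12: x=6 → posterior Gamma(49, 19)
obs 13: x=5 → posterior Gamma(54, 20)
obs 14: x=2 → posterior Gamma(56, 21)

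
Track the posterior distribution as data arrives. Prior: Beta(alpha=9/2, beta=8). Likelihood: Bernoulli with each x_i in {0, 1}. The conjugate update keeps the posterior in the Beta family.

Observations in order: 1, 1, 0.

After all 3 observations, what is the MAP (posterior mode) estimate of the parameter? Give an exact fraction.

obs 1: x=1 → posterior Beta(11/2, 8)
obs 2: x=1 → posterior Beta(13/2, 8)
obs 3: x=0 → posterior Beta(13/2, 9)

11/27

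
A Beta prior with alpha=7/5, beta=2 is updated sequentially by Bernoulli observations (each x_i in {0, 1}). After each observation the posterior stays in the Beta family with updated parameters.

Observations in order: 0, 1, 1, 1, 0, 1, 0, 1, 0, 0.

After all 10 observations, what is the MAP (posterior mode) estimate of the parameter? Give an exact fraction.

obs 1: x=0 → posterior Beta(7/5, 3)
obs 2: x=1 → posterior Beta(12/5, 3)
obs 3: x=1 → posterior Beta(17/5, 3)
obs 4: x=1 → posterior Beta(22/5, 3)
obs 5: x=0 → posterior Beta(22/5, 4)
obs 6: x=1 → posterior Beta(27/5, 4)
obs 7: x=0 → posterior Beta(27/5, 5)
obs 8: x=1 → posterior Beta(32/5, 5)
obs 9: x=0 → posterior Beta(32/5, 6)
obs 10: x=0 → posterior Beta(32/5, 7)

9/19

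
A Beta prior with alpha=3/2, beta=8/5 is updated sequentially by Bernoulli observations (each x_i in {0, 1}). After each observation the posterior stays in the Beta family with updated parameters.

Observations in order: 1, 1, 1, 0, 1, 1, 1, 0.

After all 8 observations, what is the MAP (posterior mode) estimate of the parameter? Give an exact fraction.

obs 1: x=1 → posterior Beta(5/2, 8/5)
obs 2: x=1 → posterior Beta(7/2, 8/5)
obs 3: x=1 → posterior Beta(9/2, 8/5)
obs 4: x=0 → posterior Beta(9/2, 13/5)
obs 5: x=1 → posterior Beta(11/2, 13/5)
obs 6: x=1 → posterior Beta(13/2, 13/5)
obs 7: x=1 → posterior Beta(15/2, 13/5)
obs 8: x=0 → posterior Beta(15/2, 18/5)

5/7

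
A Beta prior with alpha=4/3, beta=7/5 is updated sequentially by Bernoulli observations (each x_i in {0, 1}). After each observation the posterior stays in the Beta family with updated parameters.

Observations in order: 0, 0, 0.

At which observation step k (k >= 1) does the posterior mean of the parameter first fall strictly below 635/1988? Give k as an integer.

k = 2

obs 1: x=0 → posterior Beta(4/3, 12/5)
obs 2: x=0 → posterior Beta(4/3, 17/5)
obs 3: x=0 → posterior Beta(4/3, 22/5)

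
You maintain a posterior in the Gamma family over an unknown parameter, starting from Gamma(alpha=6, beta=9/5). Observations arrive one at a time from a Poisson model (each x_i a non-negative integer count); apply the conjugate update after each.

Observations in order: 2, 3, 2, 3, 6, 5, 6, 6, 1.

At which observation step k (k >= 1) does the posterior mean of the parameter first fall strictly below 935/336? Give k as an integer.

k = 3

obs 1: x=2 → posterior Gamma(8, 14/5)
obs 2: x=3 → posterior Gamma(11, 19/5)
obs 3: x=2 → posterior Gamma(13, 24/5)
obs 4: x=3 → posterior Gamma(16, 29/5)
obs 5: x=6 → posterior Gamma(22, 34/5)
obs 6: x=5 → posterior Gamma(27, 39/5)
obs 7: x=6 → posterior Gamma(33, 44/5)
obs 8: x=6 → posterior Gamma(39, 49/5)
obs 9: x=1 → posterior Gamma(40, 54/5)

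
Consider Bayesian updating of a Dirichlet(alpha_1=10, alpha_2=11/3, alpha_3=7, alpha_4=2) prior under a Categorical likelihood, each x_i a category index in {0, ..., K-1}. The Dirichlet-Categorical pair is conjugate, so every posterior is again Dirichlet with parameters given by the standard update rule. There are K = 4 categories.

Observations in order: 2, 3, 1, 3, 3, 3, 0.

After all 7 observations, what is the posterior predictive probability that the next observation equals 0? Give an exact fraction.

33/89

obs 1: x=2 → posterior Dirichlet(10, 11/3, 8, 2)
obs 2: x=3 → posterior Dirichlet(10, 11/3, 8, 3)
obs 3: x=1 → posterior Dirichlet(10, 14/3, 8, 3)
obs 4: x=3 → posterior Dirichlet(10, 14/3, 8, 4)
obs 5: x=3 → posterior Dirichlet(10, 14/3, 8, 5)
obs 6: x=3 → posterior Dirichlet(10, 14/3, 8, 6)
obs 7: x=0 → posterior Dirichlet(11, 14/3, 8, 6)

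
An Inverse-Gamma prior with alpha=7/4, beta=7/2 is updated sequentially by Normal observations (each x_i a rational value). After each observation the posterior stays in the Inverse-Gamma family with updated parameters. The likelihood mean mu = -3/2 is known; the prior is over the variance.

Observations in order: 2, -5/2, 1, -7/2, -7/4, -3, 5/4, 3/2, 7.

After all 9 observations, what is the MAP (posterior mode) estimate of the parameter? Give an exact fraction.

973/116

obs 1: x=2 → posterior Inverse-Gamma(9/4, 77/8)
obs 2: x=-5/2 → posterior Inverse-Gamma(11/4, 81/8)
obs 3: x=1 → posterior Inverse-Gamma(13/4, 53/4)
obs 4: x=-7/2 → posterior Inverse-Gamma(15/4, 61/4)
obs 5: x=-7/4 → posterior Inverse-Gamma(17/4, 489/32)
obs 6: x=-3 → posterior Inverse-Gamma(19/4, 525/32)
obs 7: x=5/4 → posterior Inverse-Gamma(21/4, 323/16)
obs 8: x=3/2 → posterior Inverse-Gamma(23/4, 395/16)
obs 9: x=7 → posterior Inverse-Gamma(25/4, 973/16)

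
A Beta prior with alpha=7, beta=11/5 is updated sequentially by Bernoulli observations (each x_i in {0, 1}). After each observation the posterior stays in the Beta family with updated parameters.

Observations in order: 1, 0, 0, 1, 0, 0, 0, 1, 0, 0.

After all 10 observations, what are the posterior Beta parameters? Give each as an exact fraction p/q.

alpha=10, beta=46/5

obs 1: x=1 → posterior Beta(8, 11/5)
obs 2: x=0 → posterior Beta(8, 16/5)
obs 3: x=0 → posterior Beta(8, 21/5)
obs 4: x=1 → posterior Beta(9, 21/5)
obs 5: x=0 → posterior Beta(9, 26/5)
obs 6: x=0 → posterior Beta(9, 31/5)
obs 7: x=0 → posterior Beta(9, 36/5)
obs 8: x=1 → posterior Beta(10, 36/5)
obs 9: x=0 → posterior Beta(10, 41/5)
obs 10: x=0 → posterior Beta(10, 46/5)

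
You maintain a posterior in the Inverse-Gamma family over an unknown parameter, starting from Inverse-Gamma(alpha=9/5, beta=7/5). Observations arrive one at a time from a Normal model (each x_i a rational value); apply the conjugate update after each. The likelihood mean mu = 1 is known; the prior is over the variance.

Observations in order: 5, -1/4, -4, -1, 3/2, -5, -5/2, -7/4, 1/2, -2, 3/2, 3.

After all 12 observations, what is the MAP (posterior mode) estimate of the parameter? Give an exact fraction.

obs 1: x=5 → posterior Inverse-Gamma(23/10, 47/5)
obs 2: x=-1/4 → posterior Inverse-Gamma(14/5, 1629/160)
obs 3: x=-4 → posterior Inverse-Gamma(33/10, 3629/160)
obs 4: x=-1 → posterior Inverse-Gamma(19/5, 3949/160)
obs 5: x=3/2 → posterior Inverse-Gamma(43/10, 3969/160)
obs 6: x=-5 → posterior Inverse-Gamma(24/5, 6849/160)
obs 7: x=-5/2 → posterior Inverse-Gamma(53/10, 7829/160)
obs 8: x=-7/4 → posterior Inverse-Gamma(29/5, 4217/80)
obs 9: x=1/2 → posterior Inverse-Gamma(63/10, 4227/80)
obs 10: x=-2 → posterior Inverse-Gamma(34/5, 4587/80)
obs 11: x=3/2 → posterior Inverse-Gamma(73/10, 4597/80)
obs 12: x=3 → posterior Inverse-Gamma(39/5, 4757/80)

4757/704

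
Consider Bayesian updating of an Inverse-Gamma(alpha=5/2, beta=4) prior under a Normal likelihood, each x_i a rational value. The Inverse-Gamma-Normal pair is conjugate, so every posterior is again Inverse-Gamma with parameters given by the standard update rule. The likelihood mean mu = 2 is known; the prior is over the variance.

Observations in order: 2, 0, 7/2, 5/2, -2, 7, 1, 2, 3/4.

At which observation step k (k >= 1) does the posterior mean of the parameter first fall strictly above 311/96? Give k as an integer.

k = 5

obs 1: x=2 → posterior Inverse-Gamma(3, 4)
obs 2: x=0 → posterior Inverse-Gamma(7/2, 6)
obs 3: x=7/2 → posterior Inverse-Gamma(4, 57/8)
obs 4: x=5/2 → posterior Inverse-Gamma(9/2, 29/4)
obs 5: x=-2 → posterior Inverse-Gamma(5, 61/4)
obs 6: x=7 → posterior Inverse-Gamma(11/2, 111/4)
obs 7: x=1 → posterior Inverse-Gamma(6, 113/4)
obs 8: x=2 → posterior Inverse-Gamma(13/2, 113/4)
obs 9: x=3/4 → posterior Inverse-Gamma(7, 929/32)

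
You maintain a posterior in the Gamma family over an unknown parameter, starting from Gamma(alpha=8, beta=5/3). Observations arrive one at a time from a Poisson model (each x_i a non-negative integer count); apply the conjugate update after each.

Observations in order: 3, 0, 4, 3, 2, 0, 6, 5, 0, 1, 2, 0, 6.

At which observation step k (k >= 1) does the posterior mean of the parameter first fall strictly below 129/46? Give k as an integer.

k = 6

obs 1: x=3 → posterior Gamma(11, 8/3)
obs 2: x=0 → posterior Gamma(11, 11/3)
obs 3: x=4 → posterior Gamma(15, 14/3)
obs 4: x=3 → posterior Gamma(18, 17/3)
obs 5: x=2 → posterior Gamma(20, 20/3)
obs 6: x=0 → posterior Gamma(20, 23/3)
obs 7: x=6 → posterior Gamma(26, 26/3)
obs 8: x=5 → posterior Gamma(31, 29/3)
obs 9: x=0 → posterior Gamma(31, 32/3)
obs 10: x=1 → posterior Gamma(32, 35/3)
obs 11: x=2 → posterior Gamma(34, 38/3)
obs 12: x=0 → posterior Gamma(34, 41/3)
obs 13: x=6 → posterior Gamma(40, 44/3)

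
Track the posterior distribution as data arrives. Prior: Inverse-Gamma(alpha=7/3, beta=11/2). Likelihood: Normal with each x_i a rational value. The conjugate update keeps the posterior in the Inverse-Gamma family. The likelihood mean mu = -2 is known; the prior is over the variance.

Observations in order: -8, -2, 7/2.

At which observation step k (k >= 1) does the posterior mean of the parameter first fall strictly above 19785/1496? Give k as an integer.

k = 3

obs 1: x=-8 → posterior Inverse-Gamma(17/6, 47/2)
obs 2: x=-2 → posterior Inverse-Gamma(10/3, 47/2)
obs 3: x=7/2 → posterior Inverse-Gamma(23/6, 309/8)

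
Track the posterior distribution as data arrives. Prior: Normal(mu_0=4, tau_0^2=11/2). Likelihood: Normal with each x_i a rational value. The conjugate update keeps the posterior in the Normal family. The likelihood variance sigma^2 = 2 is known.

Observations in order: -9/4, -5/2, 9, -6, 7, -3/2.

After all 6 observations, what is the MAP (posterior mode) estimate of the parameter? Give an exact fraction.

obs 1: x=-9/4 → posterior Normal(-7/12, 22/15)
obs 2: x=-5/2 → posterior Normal(-145/104, 11/13)
obs 3: x=9 → posterior Normal(251/148, 22/37)
obs 4: x=-6 → posterior Normal(-13/192, 11/24)
obs 5: x=7 → posterior Normal(5/4, 22/59)
obs 6: x=-3/2 → posterior Normal(229/280, 11/35)

229/280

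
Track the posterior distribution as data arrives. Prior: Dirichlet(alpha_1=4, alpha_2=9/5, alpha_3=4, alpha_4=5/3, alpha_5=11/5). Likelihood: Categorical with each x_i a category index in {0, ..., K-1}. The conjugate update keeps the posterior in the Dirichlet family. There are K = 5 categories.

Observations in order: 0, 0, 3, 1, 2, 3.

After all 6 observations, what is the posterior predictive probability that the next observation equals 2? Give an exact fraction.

obs 1: x=0 → posterior Dirichlet(5, 9/5, 4, 5/3, 11/5)
obs 2: x=0 → posterior Dirichlet(6, 9/5, 4, 5/3, 11/5)
obs 3: x=3 → posterior Dirichlet(6, 9/5, 4, 8/3, 11/5)
obs 4: x=1 → posterior Dirichlet(6, 14/5, 4, 8/3, 11/5)
obs 5: x=2 → posterior Dirichlet(6, 14/5, 5, 8/3, 11/5)
obs 6: x=3 → posterior Dirichlet(6, 14/5, 5, 11/3, 11/5)

15/59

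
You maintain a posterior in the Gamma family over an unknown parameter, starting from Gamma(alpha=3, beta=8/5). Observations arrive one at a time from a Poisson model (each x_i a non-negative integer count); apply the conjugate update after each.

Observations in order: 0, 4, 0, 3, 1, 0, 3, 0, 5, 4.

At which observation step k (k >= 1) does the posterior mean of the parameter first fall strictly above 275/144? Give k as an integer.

obs 1: x=0 → posterior Gamma(3, 13/5)
obs 2: x=4 → posterior Gamma(7, 18/5)
obs 3: x=0 → posterior Gamma(7, 23/5)
obs 4: x=3 → posterior Gamma(10, 28/5)
obs 5: x=1 → posterior Gamma(11, 33/5)
obs 6: x=0 → posterior Gamma(11, 38/5)
obs 7: x=3 → posterior Gamma(14, 43/5)
obs 8: x=0 → posterior Gamma(14, 48/5)
obs 9: x=5 → posterior Gamma(19, 53/5)
obs 10: x=4 → posterior Gamma(23, 58/5)

k = 2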